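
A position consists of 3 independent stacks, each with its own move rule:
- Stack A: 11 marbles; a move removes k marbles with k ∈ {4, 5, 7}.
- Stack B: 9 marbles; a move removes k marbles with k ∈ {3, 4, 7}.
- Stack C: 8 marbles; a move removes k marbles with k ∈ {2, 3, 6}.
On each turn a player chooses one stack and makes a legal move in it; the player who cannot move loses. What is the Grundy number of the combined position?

Build the Grundy sequence for stack A with g(k) = mex{g(k−s) : s ∈ {4, 5, 7}, s ≤ k}:
g(0) = mex{} = 0
g(1) = mex{} = 0
g(2) = mex{} = 0
g(3) = mex{} = 0
g(4) = mex{0} = 1
g(5) = mex{0} = 1
g(6) = mex{0} = 1
g(7) = mex{0} = 1
g(8) = mex{0,1} = 2
g(9) = mex{0,1} = 2
g(10) = mex{0,1} = 2
g(11) = mex{1} = 0
So g(11) = 0.
Grundy values for stack B (subtraction set {3, 4, 7}):
g(0) = mex{} = 0
g(1) = mex{} = 0
g(2) = mex{} = 0
g(3) = mex{0} = 1
g(4) = mex{0} = 1
g(5) = mex{0} = 1
g(6) = mex{0,1} = 2
g(7) = mex{0,1} = 2
g(8) = mex{0,1} = 2
g(9) = mex{0,1,2} = 3
So g(9) = 3.
For stack C, compute g(0), g(1), … with moves {2, 3, 6}:
k:     0  1  2  3  4  5  6  7  8
g(k):  0  0  1  1  2  0  3  1  2
So g(8) = 2.
By the Sprague-Grundy theorem, the Grundy value of a sum of independent games is the XOR of the component values.
Combined value = 0 XOR 3 XOR 2 = 1.

1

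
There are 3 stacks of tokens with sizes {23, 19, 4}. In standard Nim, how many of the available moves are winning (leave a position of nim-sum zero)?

0

Nim-sum: 23 XOR 19 XOR 4 = 0.
The nim-sum is already 0, so every move leaves a nonzero nim-sum — there are no winning moves.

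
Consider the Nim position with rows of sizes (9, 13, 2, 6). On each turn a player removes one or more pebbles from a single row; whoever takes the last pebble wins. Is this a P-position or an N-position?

P-position

Bitwise XOR of the heap sizes:
  1001  (9)
  1101  (13)
  0010  (2)
  0110  (6)
  ----
  0000  (0)
The nim-sum is 0, so this is a P-position: the player to move is in a losing position under optimal play.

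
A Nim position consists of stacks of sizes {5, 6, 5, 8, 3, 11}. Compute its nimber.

Bitwise XOR of the heap sizes:
  0101  (5)
  0110  (6)
  0101  (5)
  1000  (8)
  0011  (3)
  1011  (11)
  ----
  0110  (6)

6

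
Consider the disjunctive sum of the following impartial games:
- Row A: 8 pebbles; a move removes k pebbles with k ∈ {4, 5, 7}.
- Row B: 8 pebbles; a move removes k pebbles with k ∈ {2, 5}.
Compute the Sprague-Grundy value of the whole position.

Grundy values for row A (subtraction set {4, 5, 7}):
g(0) = mex{} = 0
g(1) = mex{} = 0
g(2) = mex{} = 0
g(3) = mex{} = 0
g(4) = mex{0} = 1
g(5) = mex{0} = 1
g(6) = mex{0} = 1
g(7) = mex{0} = 1
g(8) = mex{0,1} = 2
So g(8) = 2.
For row B, compute g(0), g(1), … with moves {2, 5}:
g(0) = mex{} = 0
g(1) = mex{} = 0
g(2) = mex{0} = 1
g(3) = mex{0} = 1
g(4) = mex{1} = 0
g(5) = mex{0,1} = 2
g(6) = mex{0} = 1
g(7) = mex{1,2} = 0
g(8) = mex{1} = 0
So g(8) = 0.
The value of a disjunctive sum is the nim-sum of the parts.
Combined value = 2 XOR 0 = 2.

2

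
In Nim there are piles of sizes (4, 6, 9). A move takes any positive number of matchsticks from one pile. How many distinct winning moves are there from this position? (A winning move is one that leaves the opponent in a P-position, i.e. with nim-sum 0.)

In binary:
  0100  (4)
  0110  (6)
  1001  (9)
  ----
  1011  (11)
The overall nim-sum is X = 11. A pile of size p has a winning move iff p XOR X < p (reduce it to p XOR X).
  4: 4 XOR 11 = 15 ≥ 4 — no move.
  6: 6 XOR 11 = 13 ≥ 6 — no move.
  9: 9 XOR 11 = 2 < 9 — winning move (to 2).
That gives 1 winning move.

1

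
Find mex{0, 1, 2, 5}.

3

The values 0, 1, 2 are all present; 3 is the first non-negative integer missing from the set.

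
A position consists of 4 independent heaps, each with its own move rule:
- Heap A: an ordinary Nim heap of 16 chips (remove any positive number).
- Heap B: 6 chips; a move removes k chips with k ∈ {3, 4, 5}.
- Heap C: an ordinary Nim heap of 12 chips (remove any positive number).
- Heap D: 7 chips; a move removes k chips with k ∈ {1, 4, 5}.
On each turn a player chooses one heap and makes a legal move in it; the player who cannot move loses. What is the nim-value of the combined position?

29

Heap A is a plain Nim heap of size 16, so its Grundy value is 16.
Grundy values for heap B (subtraction set {3, 4, 5}):
k:     0  1  2  3  4  5  6
g(k):  0  0  0  1  1  1  2
So g(6) = 2.
Heap C is a plain Nim heap of size 12, so its Grundy value is 12.
For heap D, compute g(0), g(1), … with moves {1, 4, 5}:
g(0) = mex{} = 0
g(1) = mex{0} = 1
g(2) = mex{1} = 0
g(3) = mex{0} = 1
g(4) = mex{0,1} = 2
g(5) = mex{0,1,2} = 3
g(6) = mex{0,1,3} = 2
g(7) = mex{0,1,2} = 3
So g(7) = 3.
By the Sprague-Grundy theorem, the Grundy value of a sum of independent games is the XOR of the component values.
Combined value = 16 XOR 2 XOR 12 XOR 3 = 29.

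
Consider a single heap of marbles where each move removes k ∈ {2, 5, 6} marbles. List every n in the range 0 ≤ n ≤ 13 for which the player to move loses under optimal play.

0, 1, 4, 8, 11, 12

Build the Grundy sequence with g(k) = mex{g(k−s) : s ∈ {2, 5, 6}, s ≤ k}:
g(0) = mex{} = 0
g(1) = mex{} = 0
g(2) = mex{0} = 1
g(3) = mex{0} = 1
g(4) = mex{1} = 0
g(5) = mex{0,1} = 2
g(6) = mex{0} = 1
g(7) = mex{0,1,2} = 3
g(8) = mex{1} = 0
g(9) = mex{0,1,3} = 2
g(10) = mex{0,2} = 1
g(11) = mex{1,2} = 0
g(12) = mex{1,3} = 0
g(13) = mex{0,3} = 1
The P-positions (g = 0) in 0..13 are 0, 1, 4, 8, 11, 12.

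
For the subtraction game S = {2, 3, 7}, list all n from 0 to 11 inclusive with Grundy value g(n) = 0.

0, 1, 5, 6, 10, 11

Compute g(0), g(1), … for moves {2, 3, 7}:
k:     0  1  2  3  4  5  6  7  8  9 10 11
g(k):  0  0  1  1  2  0  0  1  1  2  0  0
The P-positions (g = 0) in 0..11 are 0, 1, 5, 6, 10, 11.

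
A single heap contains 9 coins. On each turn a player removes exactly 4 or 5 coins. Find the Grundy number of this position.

Compute g(0), g(1), … for moves {4, 5}:
k:     0  1  2  3  4  5  6  7  8  9
g(k):  0  0  0  0  1  1  1  1  2  0
So g(9) = 0.

0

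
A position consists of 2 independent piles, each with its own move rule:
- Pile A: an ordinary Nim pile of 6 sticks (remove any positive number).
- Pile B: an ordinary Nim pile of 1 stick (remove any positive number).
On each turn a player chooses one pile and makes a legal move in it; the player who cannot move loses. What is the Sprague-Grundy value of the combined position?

Pile A is a plain Nim pile of size 6, so its Grundy value is 6.
Pile B is a plain Nim pile of size 1, so its Grundy value is 1.
The value of a disjunctive sum is the nim-sum of the parts.
Combined value = 6 XOR 1 = 7.

7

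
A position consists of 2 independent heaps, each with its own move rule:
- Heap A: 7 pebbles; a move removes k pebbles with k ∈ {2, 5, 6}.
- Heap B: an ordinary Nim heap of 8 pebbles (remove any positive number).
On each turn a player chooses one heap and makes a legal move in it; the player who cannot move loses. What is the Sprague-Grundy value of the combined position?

11

Grundy values for heap A (subtraction set {2, 5, 6}):
g(0) = mex{} = 0
g(1) = mex{} = 0
g(2) = mex{0} = 1
g(3) = mex{0} = 1
g(4) = mex{1} = 0
g(5) = mex{0,1} = 2
g(6) = mex{0} = 1
g(7) = mex{0,1,2} = 3
So g(7) = 3.
Heap B is a plain Nim heap of size 8, so its Grundy value is 8.
By the Sprague-Grundy theorem, the Grundy value of a sum of independent games is the XOR of the component values.
Combined value = 3 XOR 8 = 11.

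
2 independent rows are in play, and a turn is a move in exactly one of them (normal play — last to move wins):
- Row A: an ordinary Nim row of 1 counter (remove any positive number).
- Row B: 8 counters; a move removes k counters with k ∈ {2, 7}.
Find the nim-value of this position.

Row A is a plain Nim row of size 1, so its Grundy value is 1.
Grundy values for row B (subtraction set {2, 7}):
k:     0  1  2  3  4  5  6  7  8
g(k):  0  0  1  1  0  0  1  1  2
So g(8) = 2.
By the Sprague-Grundy theorem, the Grundy value of a sum of independent games is the XOR of the component values.
Combined value = 1 XOR 2 = 3.

3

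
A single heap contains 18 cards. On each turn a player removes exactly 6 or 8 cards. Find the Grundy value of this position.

Grundy values for subtraction set {6, 8}:
k:     0  1  2  3  4  5  6  7  8  9 10 11 12 13 14 15 16 17 18
g(k):  0  0  0  0  0  0  1  1  1  1  1  1  2  2  0  0  0  0  0
So g(18) = 0.

0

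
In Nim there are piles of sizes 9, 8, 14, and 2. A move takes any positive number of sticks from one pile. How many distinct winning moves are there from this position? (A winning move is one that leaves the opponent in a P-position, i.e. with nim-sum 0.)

Nim-sum: 9 ⊕ 8 ⊕ 14 ⊕ 2 = 13.
The overall nim-sum is X = 13. A pile of size p has a winning move iff p XOR X < p (reduce it to p XOR X).
  9: 9 XOR 13 = 4 < 9 — winning move (to 4).
  8: 8 XOR 13 = 5 < 8 — winning move (to 5).
  14: 14 XOR 13 = 3 < 14 — winning move (to 3).
  2: 2 XOR 13 = 15 ≥ 2 — no move.
That gives 3 winning moves.

3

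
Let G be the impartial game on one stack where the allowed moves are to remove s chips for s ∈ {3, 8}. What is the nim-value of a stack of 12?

Compute g(0), g(1), … for moves {3, 8}:
k:     0  1  2  3  4  5  6  7  8  9 10 11 12
g(k):  0  0  0  1  1  1  0  0  2  1  1  0  0
So g(12) = 0.

0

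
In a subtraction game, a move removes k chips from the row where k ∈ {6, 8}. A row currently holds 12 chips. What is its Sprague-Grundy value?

Grundy values for subtraction set {6, 8}:
g(0) = mex{} = 0
g(1) = mex{} = 0
g(2) = mex{} = 0
g(3) = mex{} = 0
g(4) = mex{} = 0
g(5) = mex{} = 0
g(6) = mex{0} = 1
g(7) = mex{0} = 1
g(8) = mex{0} = 1
g(9) = mex{0} = 1
g(10) = mex{0} = 1
g(11) = mex{0} = 1
g(12) = mex{0,1} = 2
So g(12) = 2.

2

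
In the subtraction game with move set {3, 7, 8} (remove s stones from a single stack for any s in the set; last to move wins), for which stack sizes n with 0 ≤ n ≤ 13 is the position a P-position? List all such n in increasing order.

0, 1, 2, 6, 11, 12

Grundy values for subtraction set {3, 7, 8}:
g(0) = mex{} = 0
g(1) = mex{} = 0
g(2) = mex{} = 0
g(3) = mex{0} = 1
g(4) = mex{0} = 1
g(5) = mex{0} = 1
g(6) = mex{1} = 0
g(7) = mex{0,1} = 2
g(8) = mex{0,1} = 2
g(9) = mex{0} = 1
g(10) = mex{0,1,2} = 3
g(11) = mex{1,2} = 0
g(12) = mex{1} = 0
g(13) = mex{0,1,3} = 2
The P-positions (g = 0) in 0..13 are 0, 1, 2, 6, 11, 12.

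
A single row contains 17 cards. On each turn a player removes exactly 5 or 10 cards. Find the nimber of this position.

0

Grundy values for subtraction set {5, 10}:
k:     0  1  2  3  4  5  6  7  8  9 10 11 12 13 14 15 16 17
g(k):  0  0  0  0  0  1  1  1  1  1  2  2  2  2  2  0  0  0
So g(17) = 0.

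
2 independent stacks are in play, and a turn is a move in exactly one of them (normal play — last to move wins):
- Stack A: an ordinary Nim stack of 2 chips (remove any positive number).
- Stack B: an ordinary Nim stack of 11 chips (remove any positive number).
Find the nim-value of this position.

9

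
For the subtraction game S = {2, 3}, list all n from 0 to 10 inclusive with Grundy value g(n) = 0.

0, 1, 5, 6, 10

Grundy values for subtraction set {2, 3}:
k:     0  1  2  3  4  5  6  7  8  9 10
g(k):  0  0  1  1  2  0  0  1  1  2  0
The P-positions (g = 0) in 0..10 are 0, 1, 5, 6, 10.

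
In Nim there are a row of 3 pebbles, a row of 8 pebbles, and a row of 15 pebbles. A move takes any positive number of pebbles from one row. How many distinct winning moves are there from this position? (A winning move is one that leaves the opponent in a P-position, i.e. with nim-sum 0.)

1

Compute the nim-sum pairwise:
3 ^ 8 = 11
11 ^ 15 = 4
The overall nim-sum is X = 4. A row of size p has a winning move iff p XOR X < p (reduce it to p XOR X).
  3: 3 XOR 4 = 7 ≥ 3 — no move.
  8: 8 XOR 4 = 12 ≥ 8 — no move.
  15: 15 XOR 4 = 11 < 15 — winning move (to 11).
That gives 1 winning move.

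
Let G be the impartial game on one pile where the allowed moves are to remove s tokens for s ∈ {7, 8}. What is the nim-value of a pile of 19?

0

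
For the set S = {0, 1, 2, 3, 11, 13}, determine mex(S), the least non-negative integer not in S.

4

The values 0, 1, 2, 3 are all present; 4 is the first non-negative integer missing from the set.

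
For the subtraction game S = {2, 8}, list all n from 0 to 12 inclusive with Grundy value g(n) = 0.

0, 1, 4, 5, 10, 11

Compute g(0), g(1), … for moves {2, 8}:
g(0) = mex{} = 0
g(1) = mex{} = 0
g(2) = mex{0} = 1
g(3) = mex{0} = 1
g(4) = mex{1} = 0
g(5) = mex{1} = 0
g(6) = mex{0} = 1
g(7) = mex{0} = 1
g(8) = mex{0,1} = 2
g(9) = mex{0,1} = 2
g(10) = mex{1,2} = 0
g(11) = mex{1,2} = 0
g(12) = mex{0} = 1
The P-positions (g = 0) in 0..12 are 0, 1, 4, 5, 10, 11.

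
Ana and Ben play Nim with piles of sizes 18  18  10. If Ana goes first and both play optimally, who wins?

Nim-sum: 18 ⊕ 18 ⊕ 10 = 10.
The nim-sum is 10 ≠ 0, so this is an N-position: the player to move can win; Ana has a winning move.

Ana wins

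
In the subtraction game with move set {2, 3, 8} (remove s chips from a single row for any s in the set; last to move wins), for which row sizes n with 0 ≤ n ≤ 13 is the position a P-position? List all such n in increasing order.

Grundy values for subtraction set {2, 3, 8}:
k:     0  1  2  3  4  5  6  7  8  9 10 11 12 13
g(k):  0  0  1  1  2  0  0  1  1  2  0  0  1  1
The P-positions (g = 0) in 0..13 are 0, 1, 5, 6, 10, 11.

0, 1, 5, 6, 10, 11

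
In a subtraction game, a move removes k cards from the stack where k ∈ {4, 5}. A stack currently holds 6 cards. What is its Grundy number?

1

Grundy values for subtraction set {4, 5}:
k:     0  1  2  3  4  5  6
g(k):  0  0  0  0  1  1  1
So g(6) = 1.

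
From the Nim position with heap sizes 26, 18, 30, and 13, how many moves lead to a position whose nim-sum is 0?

3

Write each in binary and XOR column by column:
  11010  (26)
  10010  (18)
  11110  (30)
  01101  (13)
  -----
  11011  (27)
The overall nim-sum is X = 27. A heap of size p has a winning move iff p XOR X < p (reduce it to p XOR X).
  26: 26 XOR 27 = 1 < 26 — winning move (to 1).
  18: 18 XOR 27 = 9 < 18 — winning move (to 9).
  30: 30 XOR 27 = 5 < 30 — winning move (to 5).
  13: 13 XOR 27 = 22 ≥ 13 — no move.
That gives 3 winning moves.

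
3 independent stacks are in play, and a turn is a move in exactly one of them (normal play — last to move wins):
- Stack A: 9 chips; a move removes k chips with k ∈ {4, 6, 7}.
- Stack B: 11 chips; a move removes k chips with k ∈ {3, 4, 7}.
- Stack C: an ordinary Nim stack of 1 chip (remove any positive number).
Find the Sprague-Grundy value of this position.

For stack A, compute g(0), g(1), … with moves {4, 6, 7}:
g(0) = mex{} = 0
g(1) = mex{} = 0
g(2) = mex{} = 0
g(3) = mex{} = 0
g(4) = mex{0} = 1
g(5) = mex{0} = 1
g(6) = mex{0} = 1
g(7) = mex{0} = 1
g(8) = mex{0,1} = 2
g(9) = mex{0,1} = 2
So g(9) = 2.
Build the Grundy sequence for stack B with g(k) = mex{g(k−s) : s ∈ {3, 4, 7}, s ≤ k}:
k:     0  1  2  3  4  5  6  7  8  9 10 11
g(k):  0  0  0  1  1  1  2  2  2  3  0  0
So g(11) = 0.
Stack C is a plain Nim stack of size 1, so its Grundy value is 1.
By the Sprague-Grundy theorem, the Grundy value of a sum of independent games is the XOR of the component values.
Combined value = 2 ⊕ 0 ⊕ 1 = 3.

3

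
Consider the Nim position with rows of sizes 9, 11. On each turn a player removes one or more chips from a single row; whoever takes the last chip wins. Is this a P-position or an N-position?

Compute the nim-sum pairwise:
9 XOR 11 = 2
The nim-sum is 2 ≠ 0, so this is an N-position: the player to move can win.

N-position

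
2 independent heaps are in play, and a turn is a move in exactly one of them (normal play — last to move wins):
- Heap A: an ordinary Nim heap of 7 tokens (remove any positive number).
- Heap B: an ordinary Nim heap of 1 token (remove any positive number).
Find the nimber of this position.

Heap A is a plain Nim heap of size 7, so its Grundy value is 7.
Heap B is a plain Nim heap of size 1, so its Grundy value is 1.
By the Sprague-Grundy theorem, the Grundy value of a sum of independent games is the XOR of the component values.
Combined value = 7 ⊕ 1 = 6.

6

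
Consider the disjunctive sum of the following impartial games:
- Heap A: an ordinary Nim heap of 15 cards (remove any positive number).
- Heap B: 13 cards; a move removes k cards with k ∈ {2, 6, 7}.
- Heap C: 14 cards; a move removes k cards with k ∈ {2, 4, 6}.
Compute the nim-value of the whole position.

12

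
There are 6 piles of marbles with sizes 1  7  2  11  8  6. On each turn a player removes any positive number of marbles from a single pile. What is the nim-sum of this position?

Nim-sum: 1 XOR 7 XOR 2 XOR 11 XOR 8 XOR 6 = 1.

1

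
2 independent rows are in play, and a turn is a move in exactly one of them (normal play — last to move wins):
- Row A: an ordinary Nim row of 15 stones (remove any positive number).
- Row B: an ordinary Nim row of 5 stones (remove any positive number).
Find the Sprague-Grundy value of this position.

Row A is a plain Nim row of size 15, so its Grundy value is 15.
Row B is a plain Nim row of size 5, so its Grundy value is 5.
The value of a disjunctive sum is the nim-sum of the parts.
Combined value = 15 ⊕ 5 = 10.

10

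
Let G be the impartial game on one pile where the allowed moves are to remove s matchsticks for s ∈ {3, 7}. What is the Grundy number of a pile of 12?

0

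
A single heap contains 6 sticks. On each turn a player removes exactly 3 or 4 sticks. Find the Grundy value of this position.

2

Build the Grundy sequence with g(k) = mex{g(k−s) : s ∈ {3, 4}, s ≤ k}:
k:     0  1  2  3  4  5  6
g(k):  0  0  0  1  1  1  2
So g(6) = 2.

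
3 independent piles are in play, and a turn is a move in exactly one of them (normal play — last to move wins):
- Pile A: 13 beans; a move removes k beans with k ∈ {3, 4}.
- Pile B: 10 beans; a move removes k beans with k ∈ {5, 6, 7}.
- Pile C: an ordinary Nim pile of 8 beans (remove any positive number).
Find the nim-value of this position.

8

Build the Grundy sequence for pile A with g(k) = mex{g(k−s) : s ∈ {3, 4}, s ≤ k}:
g(0) = mex{} = 0
g(1) = mex{} = 0
g(2) = mex{} = 0
g(3) = mex{0} = 1
g(4) = mex{0} = 1
g(5) = mex{0} = 1
g(6) = mex{0,1} = 2
g(7) = mex{1} = 0
g(8) = mex{1} = 0
g(9) = mex{1,2} = 0
g(10) = mex{0,2} = 1
g(11) = mex{0} = 1
g(12) = mex{0} = 1
g(13) = mex{0,1} = 2
So g(13) = 2.
For pile B, compute g(0), g(1), … with moves {5, 6, 7}:
k:     0  1  2  3  4  5  6  7  8  9 10
g(k):  0  0  0  0  0  1  1  1  1  1  2
So g(10) = 2.
Pile C is a plain Nim pile of size 8, so its Grundy value is 8.
By the Sprague-Grundy theorem, the Grundy value of a sum of independent games is the XOR of the component values.
Combined value = 2 XOR 2 XOR 8 = 8.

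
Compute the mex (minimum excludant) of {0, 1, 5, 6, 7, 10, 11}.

2

The values 0, 1 are all present; 2 is the first non-negative integer missing from the set.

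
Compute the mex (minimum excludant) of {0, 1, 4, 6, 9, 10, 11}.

2

The values 0, 1 are all present; 2 is the first non-negative integer missing from the set.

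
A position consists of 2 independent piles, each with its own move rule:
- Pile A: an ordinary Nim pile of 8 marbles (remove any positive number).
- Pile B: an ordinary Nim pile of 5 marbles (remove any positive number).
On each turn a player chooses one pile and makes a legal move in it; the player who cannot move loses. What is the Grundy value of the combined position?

Pile A is a plain Nim pile of size 8, so its Grundy value is 8.
Pile B is a plain Nim pile of size 5, so its Grundy value is 5.
The value of a disjunctive sum is the nim-sum of the parts.
Combined value = 8 ⊕ 5 = 13.

13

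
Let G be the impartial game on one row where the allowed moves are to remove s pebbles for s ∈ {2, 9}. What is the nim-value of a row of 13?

Grundy values for subtraction set {2, 9}:
k:     0  1  2  3  4  5  6  7  8  9 10 11 12 13
g(k):  0  0  1  1  0  0  1  1  0  2  1  0  0  1
So g(13) = 1.

1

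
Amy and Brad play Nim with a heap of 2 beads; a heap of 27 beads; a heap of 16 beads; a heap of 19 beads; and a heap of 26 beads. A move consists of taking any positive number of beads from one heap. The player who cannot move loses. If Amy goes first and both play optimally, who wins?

Bitwise XOR of the heap sizes:
  00010  (2)
  11011  (27)
  10000  (16)
  10011  (19)
  11010  (26)
  -----
  00000  (0)
The nim-sum is 0, so this is a P-position: the player to move is in a losing position under optimal play; Amy is about to move from it and so loses — Brad wins.

Brad wins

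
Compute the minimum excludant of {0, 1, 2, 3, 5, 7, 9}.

4

The values 0, 1, 2, 3 are all present; 4 is the first non-negative integer missing from the set.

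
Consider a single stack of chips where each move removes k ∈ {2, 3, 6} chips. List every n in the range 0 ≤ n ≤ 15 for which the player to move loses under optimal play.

Grundy values for subtraction set {2, 3, 6}:
k:     0  1  2  3  4  5  6  7  8  9 10 11 12 13 14 15
g(k):  0  0  1  1  2  0  3  1  2  0  0  1  1  2  0  3
The P-positions (g = 0) in 0..15 are 0, 1, 5, 9, 10, 14.

0, 1, 5, 9, 10, 14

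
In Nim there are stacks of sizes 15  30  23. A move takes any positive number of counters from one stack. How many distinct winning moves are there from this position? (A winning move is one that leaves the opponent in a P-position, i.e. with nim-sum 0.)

In binary:
  01111  (15)
  11110  (30)
  10111  (23)
  -----
  00110  (6)
The overall nim-sum is X = 6. A stack of size p has a winning move iff p XOR X < p (reduce it to p XOR X).
  15: 15 XOR 6 = 9 < 15 — winning move (to 9).
  30: 30 XOR 6 = 24 < 30 — winning move (to 24).
  23: 23 XOR 6 = 17 < 23 — winning move (to 17).
That gives 3 winning moves.

3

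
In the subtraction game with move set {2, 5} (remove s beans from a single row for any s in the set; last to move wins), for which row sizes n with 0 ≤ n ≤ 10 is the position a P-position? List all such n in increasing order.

0, 1, 4, 7, 8

Compute g(0), g(1), … for moves {2, 5}:
k:     0  1  2  3  4  5  6  7  8  9 10
g(k):  0  0  1  1  0  2  1  0  0  1  1
The P-positions (g = 0) in 0..10 are 0, 1, 4, 7, 8.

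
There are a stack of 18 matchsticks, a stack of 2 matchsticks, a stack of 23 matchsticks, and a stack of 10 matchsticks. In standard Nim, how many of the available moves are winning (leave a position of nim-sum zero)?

Compute the nim-sum pairwise:
18 ^ 2 = 16
16 ^ 23 = 7
7 ^ 10 = 13
The overall nim-sum is X = 13. A stack of size p has a winning move iff p XOR X < p (reduce it to p XOR X).
  18: 18 XOR 13 = 31 ≥ 18 — no move.
  2: 2 XOR 13 = 15 ≥ 2 — no move.
  23: 23 XOR 13 = 26 ≥ 23 — no move.
  10: 10 XOR 13 = 7 < 10 — winning move (to 7).
That gives 1 winning move.

1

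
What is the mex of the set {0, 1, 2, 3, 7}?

4

The values 0, 1, 2, 3 are all present; 4 is the first non-negative integer missing from the set.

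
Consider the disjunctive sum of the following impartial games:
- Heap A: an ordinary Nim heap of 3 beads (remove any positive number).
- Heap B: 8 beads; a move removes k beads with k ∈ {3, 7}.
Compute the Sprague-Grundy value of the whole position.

Heap A is a plain Nim heap of size 3, so its Grundy value is 3.
Grundy values for heap B (subtraction set {3, 7}):
g(0) = mex{} = 0
g(1) = mex{} = 0
g(2) = mex{} = 0
g(3) = mex{0} = 1
g(4) = mex{0} = 1
g(5) = mex{0} = 1
g(6) = mex{1} = 0
g(7) = mex{0,1} = 2
g(8) = mex{0,1} = 2
So g(8) = 2.
By the Sprague-Grundy theorem, the Grundy value of a sum of independent games is the XOR of the component values.
Combined value = 3 ⊕ 2 = 1.

1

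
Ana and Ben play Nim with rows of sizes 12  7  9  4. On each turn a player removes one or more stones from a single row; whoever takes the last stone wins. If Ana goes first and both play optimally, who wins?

Nim-sum: 12 ^ 7 ^ 9 ^ 4 = 6.
The nim-sum is 6 ≠ 0, so this is an N-position: the player to move can win; Ana has a winning move.

Ana wins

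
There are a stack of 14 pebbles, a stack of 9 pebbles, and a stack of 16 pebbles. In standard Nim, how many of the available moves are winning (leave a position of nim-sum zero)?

Compute the nim-sum pairwise:
14 ^ 9 = 7
7 ^ 16 = 23
The overall nim-sum is X = 23. A stack of size p has a winning move iff p XOR X < p (reduce it to p XOR X).
  14: 14 XOR 23 = 25 ≥ 14 — no move.
  9: 9 XOR 23 = 30 ≥ 9 — no move.
  16: 16 XOR 23 = 7 < 16 — winning move (to 7).
That gives 1 winning move.

1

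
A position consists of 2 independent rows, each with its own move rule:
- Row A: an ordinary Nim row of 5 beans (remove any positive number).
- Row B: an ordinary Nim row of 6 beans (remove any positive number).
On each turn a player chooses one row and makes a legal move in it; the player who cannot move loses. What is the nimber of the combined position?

Row A is a plain Nim row of size 5, so its Grundy value is 5.
Row B is a plain Nim row of size 6, so its Grundy value is 6.
By the Sprague-Grundy theorem, the Grundy value of a sum of independent games is the XOR of the component values.
Combined value = 5 ⊕ 6 = 3.

3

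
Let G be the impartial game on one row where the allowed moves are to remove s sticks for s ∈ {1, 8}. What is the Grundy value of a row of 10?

Compute g(0), g(1), … for moves {1, 8}:
k:     0  1  2  3  4  5  6  7  8  9 10
g(k):  0  1  0  1  0  1  0  1  2  0  1
So g(10) = 1.

1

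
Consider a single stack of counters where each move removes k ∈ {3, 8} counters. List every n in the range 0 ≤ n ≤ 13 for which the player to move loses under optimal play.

Compute g(0), g(1), … for moves {3, 8}:
k:     0  1  2  3  4  5  6  7  8  9 10 11 12 13
g(k):  0  0  0  1  1  1  0  0  2  1  1  0  0  0
The P-positions (g = 0) in 0..13 are 0, 1, 2, 6, 7, 11, 12, 13.

0, 1, 2, 6, 7, 11, 12, 13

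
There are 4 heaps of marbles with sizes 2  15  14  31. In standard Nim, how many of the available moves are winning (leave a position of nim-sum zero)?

1

Compute the nim-sum pairwise:
2 XOR 15 = 13
13 XOR 14 = 3
3 XOR 31 = 28
The overall nim-sum is X = 28. A heap of size p has a winning move iff p XOR X < p (reduce it to p XOR X).
  2: 2 XOR 28 = 30 ≥ 2 — no move.
  15: 15 XOR 28 = 19 ≥ 15 — no move.
  14: 14 XOR 28 = 18 ≥ 14 — no move.
  31: 31 XOR 28 = 3 < 31 — winning move (to 3).
That gives 1 winning move.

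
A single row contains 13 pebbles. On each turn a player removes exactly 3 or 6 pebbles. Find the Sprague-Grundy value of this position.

Build the Grundy sequence with g(k) = mex{g(k−s) : s ∈ {3, 6}, s ≤ k}:
g(0) = mex{} = 0
g(1) = mex{} = 0
g(2) = mex{} = 0
g(3) = mex{0} = 1
g(4) = mex{0} = 1
g(5) = mex{0} = 1
g(6) = mex{0,1} = 2
g(7) = mex{0,1} = 2
g(8) = mex{0,1} = 2
g(9) = mex{1,2} = 0
g(10) = mex{1,2} = 0
g(11) = mex{1,2} = 0
g(12) = mex{0,2} = 1
g(13) = mex{0,2} = 1
So g(13) = 1.

1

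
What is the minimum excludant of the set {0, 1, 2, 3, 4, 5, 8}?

The values 0, 1, 2, 3, 4, 5 are all present; 6 is the first non-negative integer missing from the set.

6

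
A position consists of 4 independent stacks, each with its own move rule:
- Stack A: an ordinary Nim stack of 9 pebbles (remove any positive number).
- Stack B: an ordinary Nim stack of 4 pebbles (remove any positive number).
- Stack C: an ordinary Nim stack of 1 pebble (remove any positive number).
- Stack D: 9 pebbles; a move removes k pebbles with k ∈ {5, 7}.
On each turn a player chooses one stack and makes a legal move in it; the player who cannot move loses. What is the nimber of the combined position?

13

Stack A is a plain Nim stack of size 9, so its Grundy value is 9.
Stack B is a plain Nim stack of size 4, so its Grundy value is 4.
Stack C is a plain Nim stack of size 1, so its Grundy value is 1.
Build the Grundy sequence for stack D with g(k) = mex{g(k−s) : s ∈ {5, 7}, s ≤ k}:
g(0) = mex{} = 0
g(1) = mex{} = 0
g(2) = mex{} = 0
g(3) = mex{} = 0
g(4) = mex{} = 0
g(5) = mex{0} = 1
g(6) = mex{0} = 1
g(7) = mex{0} = 1
g(8) = mex{0} = 1
g(9) = mex{0} = 1
So g(9) = 1.
By the Sprague-Grundy theorem, the Grundy value of a sum of independent games is the XOR of the component values.
Combined value = 9 XOR 4 XOR 1 XOR 1 = 13.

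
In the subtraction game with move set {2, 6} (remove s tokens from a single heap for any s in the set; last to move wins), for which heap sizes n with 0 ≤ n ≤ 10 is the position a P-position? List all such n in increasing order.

0, 1, 4, 5, 8, 9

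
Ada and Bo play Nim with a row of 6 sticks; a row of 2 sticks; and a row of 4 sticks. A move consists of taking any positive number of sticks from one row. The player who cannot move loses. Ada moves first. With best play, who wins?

Nim-sum: 6 XOR 2 XOR 4 = 0.
The nim-sum is 0, so this is a P-position: the player to move is in a losing position under optimal play; Ada is about to move from it and so loses — Bo wins.

Bo wins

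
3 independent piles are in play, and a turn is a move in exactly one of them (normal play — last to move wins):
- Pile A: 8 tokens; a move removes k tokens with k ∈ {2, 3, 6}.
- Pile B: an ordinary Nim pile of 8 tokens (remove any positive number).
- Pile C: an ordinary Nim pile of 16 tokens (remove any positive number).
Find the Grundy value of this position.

26

Grundy values for pile A (subtraction set {2, 3, 6}):
k:     0  1  2  3  4  5  6  7  8
g(k):  0  0  1  1  2  0  3  1  2
So g(8) = 2.
Pile B is a plain Nim pile of size 8, so its Grundy value is 8.
Pile C is a plain Nim pile of size 16, so its Grundy value is 16.
By the Sprague-Grundy theorem, the Grundy value of a sum of independent games is the XOR of the component values.
Combined value = 2 XOR 8 XOR 16 = 26.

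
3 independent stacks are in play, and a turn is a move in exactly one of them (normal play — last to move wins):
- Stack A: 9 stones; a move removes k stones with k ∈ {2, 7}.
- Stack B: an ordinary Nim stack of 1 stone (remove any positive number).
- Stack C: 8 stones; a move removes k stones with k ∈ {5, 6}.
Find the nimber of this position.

0

Build the Grundy sequence for stack A with g(k) = mex{g(k−s) : s ∈ {2, 7}, s ≤ k}:
k:     0  1  2  3  4  5  6  7  8  9
g(k):  0  0  1  1  0  0  1  1  2  0
So g(9) = 0.
Stack B is a plain Nim stack of size 1, so its Grundy value is 1.
For stack C, compute g(0), g(1), … with moves {5, 6}:
g(0) = mex{} = 0
g(1) = mex{} = 0
g(2) = mex{} = 0
g(3) = mex{} = 0
g(4) = mex{} = 0
g(5) = mex{0} = 1
g(6) = mex{0} = 1
g(7) = mex{0} = 1
g(8) = mex{0} = 1
So g(8) = 1.
By the Sprague-Grundy theorem, the Grundy value of a sum of independent games is the XOR of the component values.
Combined value = 0 ⊕ 1 ⊕ 1 = 0.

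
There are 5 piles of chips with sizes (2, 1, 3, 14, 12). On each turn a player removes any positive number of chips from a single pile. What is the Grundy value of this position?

2

In binary:
  0010  (2)
  0001  (1)
  0011  (3)
  1110  (14)
  1100  (12)
  ----
  0010  (2)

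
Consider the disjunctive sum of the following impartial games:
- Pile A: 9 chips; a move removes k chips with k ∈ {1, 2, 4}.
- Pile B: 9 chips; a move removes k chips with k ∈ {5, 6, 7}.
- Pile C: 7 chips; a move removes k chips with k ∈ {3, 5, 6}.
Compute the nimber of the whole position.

3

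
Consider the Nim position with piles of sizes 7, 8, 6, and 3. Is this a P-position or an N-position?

Compute the nim-sum pairwise:
7 ^ 8 = 15
15 ^ 6 = 9
9 ^ 3 = 10
The nim-sum is 10 ≠ 0, so this is an N-position: the player to move can win.

N-position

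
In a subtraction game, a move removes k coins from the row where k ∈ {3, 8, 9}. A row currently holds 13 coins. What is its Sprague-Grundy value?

0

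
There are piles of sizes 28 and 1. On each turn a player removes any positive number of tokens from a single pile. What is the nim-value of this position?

29

Compute the nim-sum pairwise:
28 ^ 1 = 29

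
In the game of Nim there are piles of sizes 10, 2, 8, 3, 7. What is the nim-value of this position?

4

Compute the nim-sum pairwise:
10 XOR 2 = 8
8 XOR 8 = 0
0 XOR 3 = 3
3 XOR 7 = 4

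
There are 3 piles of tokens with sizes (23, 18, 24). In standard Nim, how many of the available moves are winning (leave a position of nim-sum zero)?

Nim-sum: 23 XOR 18 XOR 24 = 29.
The overall nim-sum is X = 29. A pile of size p has a winning move iff p XOR X < p (reduce it to p XOR X).
  23: 23 XOR 29 = 10 < 23 — winning move (to 10).
  18: 18 XOR 29 = 15 < 18 — winning move (to 15).
  24: 24 XOR 29 = 5 < 24 — winning move (to 5).
That gives 3 winning moves.

3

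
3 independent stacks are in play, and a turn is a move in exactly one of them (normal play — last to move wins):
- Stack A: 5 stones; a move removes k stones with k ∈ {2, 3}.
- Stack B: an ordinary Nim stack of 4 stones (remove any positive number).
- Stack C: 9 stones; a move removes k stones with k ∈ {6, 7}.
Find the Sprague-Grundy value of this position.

5

Grundy values for stack A (subtraction set {2, 3}):
g(0) = mex{} = 0
g(1) = mex{} = 0
g(2) = mex{0} = 1
g(3) = mex{0} = 1
g(4) = mex{0,1} = 2
g(5) = mex{1} = 0
So g(5) = 0.
Stack B is a plain Nim stack of size 4, so its Grundy value is 4.
Build the Grundy sequence for stack C with g(k) = mex{g(k−s) : s ∈ {6, 7}, s ≤ k}:
k:     0  1  2  3  4  5  6  7  8  9
g(k):  0  0  0  0  0  0  1  1  1  1
So g(9) = 1.
The value of a disjunctive sum is the nim-sum of the parts.
Combined value = 0 XOR 4 XOR 1 = 5.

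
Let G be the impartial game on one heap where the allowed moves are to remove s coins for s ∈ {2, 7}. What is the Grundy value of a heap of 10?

0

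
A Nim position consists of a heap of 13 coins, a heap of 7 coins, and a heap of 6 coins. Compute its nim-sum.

12

Write each in binary and XOR column by column:
  1101  (13)
  0111  (7)
  0110  (6)
  ----
  1100  (12)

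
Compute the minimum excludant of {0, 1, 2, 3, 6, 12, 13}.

4

The values 0, 1, 2, 3 are all present; 4 is the first non-negative integer missing from the set.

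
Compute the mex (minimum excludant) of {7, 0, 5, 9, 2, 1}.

3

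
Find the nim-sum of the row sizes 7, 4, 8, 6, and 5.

8

Compute the nim-sum pairwise:
7 XOR 4 = 3
3 XOR 8 = 11
11 XOR 6 = 13
13 XOR 5 = 8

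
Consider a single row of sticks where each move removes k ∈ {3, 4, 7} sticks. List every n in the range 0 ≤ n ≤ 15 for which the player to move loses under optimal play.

0, 1, 2, 10, 11, 12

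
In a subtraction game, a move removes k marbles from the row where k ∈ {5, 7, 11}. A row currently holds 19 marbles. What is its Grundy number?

0

Compute g(0), g(1), … for moves {5, 7, 11}:
k:     0  1  2  3  4  5  6  7  8  9 10 11 12 13 14 15 16 17 18 19
g(k):  0  0  0  0  0  1  1  1  1  1  2  2  2  2  2  3  0  0  0  0
So g(19) = 0.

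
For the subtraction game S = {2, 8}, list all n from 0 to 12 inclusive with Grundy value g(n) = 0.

Grundy values for subtraction set {2, 8}:
g(0) = mex{} = 0
g(1) = mex{} = 0
g(2) = mex{0} = 1
g(3) = mex{0} = 1
g(4) = mex{1} = 0
g(5) = mex{1} = 0
g(6) = mex{0} = 1
g(7) = mex{0} = 1
g(8) = mex{0,1} = 2
g(9) = mex{0,1} = 2
g(10) = mex{1,2} = 0
g(11) = mex{1,2} = 0
g(12) = mex{0} = 1
The P-positions (g = 0) in 0..12 are 0, 1, 4, 5, 10, 11.

0, 1, 4, 5, 10, 11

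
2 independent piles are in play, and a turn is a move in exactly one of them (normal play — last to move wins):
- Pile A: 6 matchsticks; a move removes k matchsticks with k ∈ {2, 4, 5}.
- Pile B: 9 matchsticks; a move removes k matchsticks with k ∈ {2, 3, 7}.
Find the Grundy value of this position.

Grundy values for pile A (subtraction set {2, 4, 5}):
g(0) = mex{} = 0
g(1) = mex{} = 0
g(2) = mex{0} = 1
g(3) = mex{0} = 1
g(4) = mex{0,1} = 2
g(5) = mex{0,1} = 2
g(6) = mex{0,1,2} = 3
So g(6) = 3.
Grundy values for pile B (subtraction set {2, 3, 7}):
k:     0  1  2  3  4  5  6  7  8  9
g(k):  0  0  1  1  2  0  0  1  1  2
So g(9) = 2.
The value of a disjunctive sum is the nim-sum of the parts.
Combined value = 3 XOR 2 = 1.

1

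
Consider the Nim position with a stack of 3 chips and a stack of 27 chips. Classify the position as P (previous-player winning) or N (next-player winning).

N-position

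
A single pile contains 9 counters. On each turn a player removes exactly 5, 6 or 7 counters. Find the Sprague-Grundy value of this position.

1

Grundy values for subtraction set {5, 6, 7}:
k:     0  1  2  3  4  5  6  7  8  9
g(k):  0  0  0  0  0  1  1  1  1  1
So g(9) = 1.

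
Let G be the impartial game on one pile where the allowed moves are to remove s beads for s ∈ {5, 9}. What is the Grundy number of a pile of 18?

0

Compute g(0), g(1), … for moves {5, 9}:
k:     0  1  2  3  4  5  6  7  8  9 10 11 12 13 14 15 16 17 18
g(k):  0  0  0  0  0  1  1  1  1  1  2  2  2  2  0  0  0  0  0
So g(18) = 0.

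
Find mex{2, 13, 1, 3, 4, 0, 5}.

The values 0, 1, 2, 3, 4, 5 are all present; 6 is the first non-negative integer missing from the set.

6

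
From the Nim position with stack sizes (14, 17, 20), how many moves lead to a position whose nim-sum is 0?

Nim-sum: 14 XOR 17 XOR 20 = 11.
The overall nim-sum is X = 11. A stack of size p has a winning move iff p XOR X < p (reduce it to p XOR X).
  14: 14 XOR 11 = 5 < 14 — winning move (to 5).
  17: 17 XOR 11 = 26 ≥ 17 — no move.
  20: 20 XOR 11 = 31 ≥ 20 — no move.
That gives 1 winning move.

1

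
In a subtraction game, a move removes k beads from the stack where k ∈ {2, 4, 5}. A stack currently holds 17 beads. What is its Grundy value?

Build the Grundy sequence with g(k) = mex{g(k−s) : s ∈ {2, 4, 5}, s ≤ k}:
k:     0  1  2  3  4  5  6  7  8  9 10 11 12 13 14 15 16 17
g(k):  0  0  1  1  2  2  3  0  0  1  1  2  2  3  0  0  1  1
So g(17) = 1.

1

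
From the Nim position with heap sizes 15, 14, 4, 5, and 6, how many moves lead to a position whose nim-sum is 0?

5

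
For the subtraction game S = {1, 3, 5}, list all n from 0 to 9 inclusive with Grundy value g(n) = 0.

Grundy values for subtraction set {1, 3, 5}:
k:     0  1  2  3  4  5  6  7  8  9
g(k):  0  1  0  1  0  1  0  1  0  1
The P-positions (g = 0) in 0..9 are 0, 2, 4, 6, 8.

0, 2, 4, 6, 8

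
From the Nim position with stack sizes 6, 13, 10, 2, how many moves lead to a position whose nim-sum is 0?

3

Nim-sum: 6 ⊕ 13 ⊕ 10 ⊕ 2 = 3.
The overall nim-sum is X = 3. A stack of size p has a winning move iff p XOR X < p (reduce it to p XOR X).
  6: 6 XOR 3 = 5 < 6 — winning move (to 5).
  13: 13 XOR 3 = 14 ≥ 13 — no move.
  10: 10 XOR 3 = 9 < 10 — winning move (to 9).
  2: 2 XOR 3 = 1 < 2 — winning move (to 1).
That gives 3 winning moves.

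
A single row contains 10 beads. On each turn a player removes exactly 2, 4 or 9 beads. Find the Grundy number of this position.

2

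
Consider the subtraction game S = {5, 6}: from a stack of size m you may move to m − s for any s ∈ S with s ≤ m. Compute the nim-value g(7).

1

Grundy values for subtraction set {5, 6}:
k:     0  1  2  3  4  5  6  7
g(k):  0  0  0  0  0  1  1  1
So g(7) = 1.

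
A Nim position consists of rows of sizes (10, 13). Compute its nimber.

7

Write each in binary and XOR column by column:
  1010  (10)
  1101  (13)
  ----
  0111  (7)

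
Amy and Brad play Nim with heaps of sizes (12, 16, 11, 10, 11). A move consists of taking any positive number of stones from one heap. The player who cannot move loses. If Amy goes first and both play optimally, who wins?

Amy wins

Nim-sum: 12 ⊕ 16 ⊕ 11 ⊕ 10 ⊕ 11 = 22.
The nim-sum is 22 ≠ 0, so this is an N-position: the player to move can win; Amy has a winning move.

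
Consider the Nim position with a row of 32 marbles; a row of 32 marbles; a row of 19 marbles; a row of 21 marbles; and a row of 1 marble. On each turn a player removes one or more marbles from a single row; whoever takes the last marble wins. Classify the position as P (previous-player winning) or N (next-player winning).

N-position

Bitwise XOR of the heap sizes:
  100000  (32)
  100000  (32)
  010011  (19)
  010101  (21)
  000001  (1)
  ------
  000111  (7)
The nim-sum is 7 ≠ 0, so this is an N-position: the player to move can win.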